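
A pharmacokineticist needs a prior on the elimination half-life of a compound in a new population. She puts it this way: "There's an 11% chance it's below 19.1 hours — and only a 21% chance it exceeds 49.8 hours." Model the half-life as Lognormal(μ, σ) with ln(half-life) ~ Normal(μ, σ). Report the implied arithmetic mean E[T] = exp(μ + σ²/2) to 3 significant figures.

If T ~ Lognormal(μ,σ) then ln T ~ Normal(μ,σ), so the p-quantile of ln T is μ + z_p·σ.
ln(19.1) = 2.95 and ln(49.8) = 3.908; z_{0.11} = -1.227, z_{0.79} = 0.8064.
σ = (3.908 − 2.95)/(0.8064 − (-1.227)) = 0.471.
μ = 2.95 − (-1.227)·0.471 = 3.528.
E[T] = exp(μ + σ²/2) = exp(3.528 + 0.1111) = 38.1 hours.

E[T] ≈ 38.1 hours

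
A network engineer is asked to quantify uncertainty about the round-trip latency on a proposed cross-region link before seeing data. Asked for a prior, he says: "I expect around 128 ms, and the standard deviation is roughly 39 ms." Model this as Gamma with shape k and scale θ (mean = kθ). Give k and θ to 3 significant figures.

For Gamma(k, scale θ): mean = kθ, variance = kθ², so CV = 1/√k.
CV = SD/mean = 39/128 = 0.3047, hence k = 1/CV² = 10.8.
Then θ = mean/k = 128/10.8 = 11.9.

k ≈ 10.8, θ ≈ 11.9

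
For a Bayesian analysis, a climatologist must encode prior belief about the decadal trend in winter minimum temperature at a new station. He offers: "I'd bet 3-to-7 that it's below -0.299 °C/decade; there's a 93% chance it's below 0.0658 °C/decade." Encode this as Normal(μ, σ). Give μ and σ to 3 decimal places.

μ = -0.203, σ = 0.182

The p-quantile of Normal(μ,σ) is μ + z_p·σ, with z_{0.3} = -0.5244 and z_{0.93} = 1.476.
Eliminate σ: μ = (z₂·x₁ − z₁·x₂)/(z₂ − z₁) = (1.476·-0.299 − (-0.5244)·0.0658)/2 = -0.203.
Then σ = (x₂ − x₁)/(z₂ − z₁) = (0.0658 − -0.299)/2 = 0.182.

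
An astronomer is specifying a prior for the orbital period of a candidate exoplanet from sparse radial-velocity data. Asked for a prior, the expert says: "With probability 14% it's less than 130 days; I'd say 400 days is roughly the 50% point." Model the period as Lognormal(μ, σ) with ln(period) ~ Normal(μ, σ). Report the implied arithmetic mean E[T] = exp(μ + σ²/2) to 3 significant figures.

If T ~ Lognormal(μ,σ) then ln T ~ Normal(μ,σ), so the p-quantile of ln T is μ + z_p·σ.
ln(130) = 4.868 and ln(400) = 5.991; z_{0.14} = -1.08, z_{0.5} = 0.
σ = (5.991 − 4.868)/(0 − (-1.08)) = 1.040.
μ = 4.868 − (-1.08)·1.040 = 5.991.
E[T] = exp(μ + σ²/2) = exp(5.991 + 0.5412) = 687 days.

E[T] ≈ 687 days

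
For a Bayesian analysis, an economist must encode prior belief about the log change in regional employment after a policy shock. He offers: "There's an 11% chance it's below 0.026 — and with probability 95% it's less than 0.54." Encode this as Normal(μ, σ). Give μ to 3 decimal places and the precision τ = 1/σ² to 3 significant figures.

The p-quantile of Normal(μ,σ) is μ + z_p·σ, with z_{0.11} = -1.227 and z_{0.95} = 1.645.
Eliminate σ: μ = (z₂·x₁ − z₁·x₂)/(z₂ − z₁) = (1.645·0.026 − (-1.227)·0.54)/2.871 = 0.246.
Then σ = (x₂ − x₁)/(z₂ − z₁) = (0.54 − 0.026)/2.871 = 0.179.
Precision τ = 1/σ² = 1/0.179² = 31.2.

μ = 0.246, τ = 31.2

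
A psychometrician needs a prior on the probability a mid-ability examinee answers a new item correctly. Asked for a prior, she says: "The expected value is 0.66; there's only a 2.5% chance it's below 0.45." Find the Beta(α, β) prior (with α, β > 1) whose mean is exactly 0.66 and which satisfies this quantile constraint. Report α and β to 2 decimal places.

α ≈ 13.84, β ≈ 7.13

With mean 0.66 fixed, write α = 0.66s, β = 0.34s where s = α+β.
Need P(θ < 0.45) = 0.025 under Beta(0.66s, 0.34s). Normal approximation: (q−m)/√(m(1−m)/s) ≈ z_{0.025} = -1.96, so s ≈ 0.66·0.34·(-1.96)²/(0.45−0.66)² = 19.5.
At s = 19.5: P(θ<0.45) ≈ 0.029. Adjusting to match 0.025 gives s ≈ 20.97.
So α = 0.66·20.97 ≈ 13.84, β = 0.34·20.97 ≈ 7.13.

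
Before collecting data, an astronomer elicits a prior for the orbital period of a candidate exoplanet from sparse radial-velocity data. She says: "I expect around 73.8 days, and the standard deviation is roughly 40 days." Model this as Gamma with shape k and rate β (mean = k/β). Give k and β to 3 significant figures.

k ≈ 3.4, β ≈ 0.0461

For Gamma(k, rate β): mean = k/β, variance = k/β², so CV = 1/√k.
CV = SD/mean = 40/73.8 = 0.542, hence k = 1/CV² = 3.4.
Then β = k/mean = 3.4/73.8 = 0.0461.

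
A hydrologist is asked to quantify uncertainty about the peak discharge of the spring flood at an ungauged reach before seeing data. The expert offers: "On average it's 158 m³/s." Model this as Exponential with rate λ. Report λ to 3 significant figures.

Exponential mean = 1/λ, so λ = 1/158.0 = 0.00633.

λ ≈ 0.00633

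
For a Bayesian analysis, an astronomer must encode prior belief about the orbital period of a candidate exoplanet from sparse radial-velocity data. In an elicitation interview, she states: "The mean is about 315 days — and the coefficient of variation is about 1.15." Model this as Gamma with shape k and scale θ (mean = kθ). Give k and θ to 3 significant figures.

For Gamma(k, scale θ): mean = kθ, variance = kθ², so CV = 1/√k.
CV = 1.15, hence k = 1/CV² = 0.756.
Then θ = mean/k = 315/0.756 = 417.

k ≈ 0.756, θ ≈ 417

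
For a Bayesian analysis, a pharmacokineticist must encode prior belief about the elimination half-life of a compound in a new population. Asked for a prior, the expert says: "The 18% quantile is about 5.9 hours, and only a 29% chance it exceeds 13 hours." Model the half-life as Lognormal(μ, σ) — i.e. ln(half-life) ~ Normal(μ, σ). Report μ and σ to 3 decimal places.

μ ≈ 2.267, σ ≈ 0.538

If T ~ Lognormal(μ,σ) then ln T ~ Normal(μ,σ), so the p-quantile of ln T is μ + z_p·σ.
ln(5.9) = 1.775 and ln(13) = 2.565; z_{0.18} = -0.9154, z_{0.71} = 0.5534.
σ = (2.565 − 1.775)/(0.5534 − (-0.9154)) = 0.538.
μ = 1.775 − (-0.9154)·0.538 = 2.267.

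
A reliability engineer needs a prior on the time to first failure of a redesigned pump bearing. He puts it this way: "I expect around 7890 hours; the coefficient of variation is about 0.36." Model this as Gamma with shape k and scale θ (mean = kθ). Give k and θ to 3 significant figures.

k ≈ 7.72, θ ≈ 1020

For Gamma(k, scale θ): mean = kθ, variance = kθ², so CV = 1/√k.
CV = 0.36, hence k = 1/CV² = 7.72.
Then θ = mean/k = 7890/7.72 = 1020.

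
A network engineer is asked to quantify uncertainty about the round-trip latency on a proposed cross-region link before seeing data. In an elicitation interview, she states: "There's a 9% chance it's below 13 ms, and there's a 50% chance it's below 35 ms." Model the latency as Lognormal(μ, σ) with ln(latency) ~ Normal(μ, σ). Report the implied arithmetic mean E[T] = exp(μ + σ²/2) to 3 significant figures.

E[T] ≈ 46 ms

If T ~ Lognormal(μ,σ) then ln T ~ Normal(μ,σ), so the p-quantile of ln T is μ + z_p·σ.
ln(13) = 2.565 and ln(35) = 3.555; z_{0.09} = -1.341, z_{0.5} = 0.
σ = (3.555 − 2.565)/(0 − (-1.341)) = 0.739.
μ = 2.565 − (-1.341)·0.739 = 3.555.
E[T] = exp(μ + σ²/2) = exp(3.555 + 0.2728) = 46 ms.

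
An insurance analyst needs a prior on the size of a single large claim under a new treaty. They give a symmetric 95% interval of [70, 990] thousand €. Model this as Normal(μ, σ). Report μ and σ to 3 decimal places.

A symmetric 95% interval runs μ ± z·σ with z = 1.96.
Half-width = 460, so σ = 460/1.96 = 234.698.
μ is the interval midpoint, 530.000.

μ = 530.000, σ = 234.698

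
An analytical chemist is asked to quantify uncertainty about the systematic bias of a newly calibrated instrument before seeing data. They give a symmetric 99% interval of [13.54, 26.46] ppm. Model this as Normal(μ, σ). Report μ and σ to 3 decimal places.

μ = 20.000, σ = 2.508

A symmetric 99% interval runs μ ± z·σ with z = 2.576.
Half-width = 6.46, so σ = 6.46/2.576 = 2.508.
μ is the interval midpoint, 20.000.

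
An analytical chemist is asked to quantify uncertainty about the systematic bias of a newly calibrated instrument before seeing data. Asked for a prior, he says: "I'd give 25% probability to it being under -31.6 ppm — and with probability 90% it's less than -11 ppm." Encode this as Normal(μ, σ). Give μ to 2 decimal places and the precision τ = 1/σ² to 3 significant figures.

μ = -24.50, τ = 0.00902

For Normal(μ,σ), the p-quantile is μ + z_p·σ. Here z_{0.25} = -0.6745, z_{0.9} = 1.282.
So -31.6 = μ − 0.6745σ and -11 = μ + 1.282σ.
Subtracting: σ = (-11 − -31.6)/(1.282 − (-0.6745)) = 10.53.
Then μ = -31.6 − (-0.6745)·10.53 = -24.50.
Precision τ = 1/σ² = 1/10.53² = 0.00902.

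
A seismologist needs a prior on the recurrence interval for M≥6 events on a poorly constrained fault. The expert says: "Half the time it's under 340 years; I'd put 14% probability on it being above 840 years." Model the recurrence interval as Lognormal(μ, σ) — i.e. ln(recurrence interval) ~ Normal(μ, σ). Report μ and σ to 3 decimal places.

μ ≈ 5.829, σ ≈ 0.837

If T ~ Lognormal(μ,σ) then ln T ~ Normal(μ,σ), so the p-quantile of ln T is μ + z_p·σ.
ln(340) = 5.829 and ln(840) = 6.733; z_{0.5} = 0, z_{0.86} = 1.08.
σ = (6.733 − 5.829)/(1.08 − (0)) = 0.837.
μ = 5.829 − (0)·0.837 = 5.829.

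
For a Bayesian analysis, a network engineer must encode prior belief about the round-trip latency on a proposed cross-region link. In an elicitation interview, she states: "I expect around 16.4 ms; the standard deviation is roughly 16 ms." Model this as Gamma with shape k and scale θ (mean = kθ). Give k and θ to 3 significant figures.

k ≈ 1.05, θ ≈ 15.6

For Gamma(k, scale θ): mean = kθ, variance = kθ², so CV = 1/√k.
CV = SD/mean = 16/16.4 = 0.9756, hence k = 1/CV² = 1.05.
Then θ = mean/k = 16.4/1.05 = 15.6.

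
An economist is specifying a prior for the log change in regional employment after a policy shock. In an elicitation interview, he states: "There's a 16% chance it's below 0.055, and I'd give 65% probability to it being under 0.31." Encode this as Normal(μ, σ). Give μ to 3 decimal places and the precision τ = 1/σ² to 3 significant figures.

μ = 0.239, τ = 29.3

For Normal(μ,σ), the p-quantile is μ + z_p·σ. Here z_{0.16} = -0.9945, z_{0.65} = 0.3853.
So 0.055 = μ − 0.9945σ and 0.31 = μ + 0.3853σ.
Subtracting: σ = (0.31 − 0.055)/(0.3853 − (-0.9945)) = 0.185.
Then μ = 0.055 − (-0.9945)·0.185 = 0.239.
Precision τ = 1/σ² = 1/0.1848² = 29.3.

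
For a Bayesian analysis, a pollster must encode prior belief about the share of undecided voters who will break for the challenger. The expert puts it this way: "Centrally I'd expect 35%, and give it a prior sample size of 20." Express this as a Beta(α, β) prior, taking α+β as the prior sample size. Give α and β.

Under the effective-sample-size interpretation, Beta(α, β) has prior mean α/(α+β) and prior sample size α+β.
So α+β = 20 and α/(α+β) = 0.35, giving α = 0.35·20 = 7 and β = 20 − 7 = 13.

α = 7, β = 13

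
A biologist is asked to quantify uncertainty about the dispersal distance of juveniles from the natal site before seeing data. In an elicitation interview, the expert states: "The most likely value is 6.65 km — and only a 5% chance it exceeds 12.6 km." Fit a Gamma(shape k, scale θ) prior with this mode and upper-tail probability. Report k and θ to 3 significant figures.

Gamma(k,θ) with k>1 has mode (k−1)θ, so θ = 6.65/(k−1).
Need P(X < 12.6) = 0.95 with θ tied to k this way. Start at k = 2, θ = 6.65: P(X<12.6) ≈ 0.565.
Too low — raise k to concentrate. Iterating converges to k ≈ 7.81.
Then θ = 6.65/(7.81−1) ≈ 0.977.

k ≈ 7.81, θ ≈ 0.977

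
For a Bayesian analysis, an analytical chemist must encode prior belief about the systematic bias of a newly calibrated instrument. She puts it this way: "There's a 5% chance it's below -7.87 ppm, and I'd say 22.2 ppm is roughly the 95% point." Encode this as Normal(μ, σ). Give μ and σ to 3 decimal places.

The p-quantile of Normal(μ,σ) is μ + z_p·σ, with z_{0.05} = -1.645 and z_{0.95} = 1.645.
Eliminate σ: μ = (z₂·x₁ − z₁·x₂)/(z₂ − z₁) = (1.645·-7.87 − (-1.645)·22.2)/3.29 = 7.165.
Then σ = (x₂ − x₁)/(z₂ − z₁) = (22.2 − -7.87)/3.29 = 9.141.

μ = 7.165, σ = 9.141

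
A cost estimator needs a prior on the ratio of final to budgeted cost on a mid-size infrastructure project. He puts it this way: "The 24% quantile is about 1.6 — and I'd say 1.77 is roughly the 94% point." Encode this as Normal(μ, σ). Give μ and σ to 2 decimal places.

The p-quantile of Normal(μ,σ) is μ + z_p·σ, with z_{0.24} = -0.7063 and z_{0.94} = 1.555.
Eliminate σ: μ = (z₂·x₁ − z₁·x₂)/(z₂ − z₁) = (1.555·1.6 − (-0.7063)·1.77)/2.261 = 1.65.
Then σ = (x₂ − x₁)/(z₂ − z₁) = (1.77 − 1.6)/2.261 = 0.08.

μ = 1.65, σ = 0.08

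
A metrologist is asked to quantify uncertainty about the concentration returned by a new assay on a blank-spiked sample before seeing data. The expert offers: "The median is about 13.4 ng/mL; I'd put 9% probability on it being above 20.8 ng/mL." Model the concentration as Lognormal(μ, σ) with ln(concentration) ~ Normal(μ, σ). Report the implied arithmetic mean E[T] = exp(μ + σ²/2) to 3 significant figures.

E[T] ≈ 14.1 ng/mL

If T ~ Lognormal(μ,σ) then ln T ~ Normal(μ,σ), so the p-quantile of ln T is μ + z_p·σ.
ln(13.4) = 2.595 and ln(20.8) = 3.035; z_{0.5} = 0, z_{0.91} = 1.341.
σ = (3.035 − 2.595)/(1.341 − (0)) = 0.328.
μ = 2.595 − (0)·0.328 = 2.595.
E[T] = exp(μ + σ²/2) = exp(2.595 + 0.0538) = 14.1 ng/mL.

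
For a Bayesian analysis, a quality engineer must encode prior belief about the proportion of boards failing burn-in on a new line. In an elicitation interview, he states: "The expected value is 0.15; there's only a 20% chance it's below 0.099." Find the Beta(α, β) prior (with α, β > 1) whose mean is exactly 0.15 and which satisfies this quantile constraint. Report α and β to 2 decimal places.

With mean 0.15 fixed, write α = 0.15s, β = 0.85s where s = α+β.
Need P(θ < 0.099) = 0.2 under Beta(0.15s, 0.85s). Normal approximation: (q−m)/√(m(1−m)/s) ≈ z_{0.2} = -0.842, so s ≈ 0.15·0.85·(-0.842)²/(0.099−0.15)² = 34.7.
At s = 34.7: P(θ<0.099) ≈ 0.206. Adjusting to match 0.2 gives s ≈ 36.03.
So α = 0.15·36.03 ≈ 5.40, β = 0.85·36.03 ≈ 30.62.

α ≈ 5.40, β ≈ 30.62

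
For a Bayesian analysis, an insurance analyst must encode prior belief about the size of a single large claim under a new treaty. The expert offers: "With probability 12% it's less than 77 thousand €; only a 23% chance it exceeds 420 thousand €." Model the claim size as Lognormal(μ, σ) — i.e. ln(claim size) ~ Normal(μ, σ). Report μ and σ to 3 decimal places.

μ ≈ 5.385, σ ≈ 0.886

If T ~ Lognormal(μ,σ) then ln T ~ Normal(μ,σ), so the p-quantile of ln T is μ + z_p·σ.
ln(77) = 4.344 and ln(420) = 6.04; z_{0.12} = -1.175, z_{0.77} = 0.7388.
σ = (6.04 − 4.344)/(0.7388 − (-1.175)) = 0.886.
μ = 4.344 − (-1.175)·0.886 = 5.385.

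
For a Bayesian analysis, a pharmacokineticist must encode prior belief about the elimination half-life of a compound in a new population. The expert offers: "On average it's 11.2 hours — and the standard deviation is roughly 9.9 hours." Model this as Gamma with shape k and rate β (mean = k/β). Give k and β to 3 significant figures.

k ≈ 1.28, β ≈ 0.114

For Gamma(k, rate β): mean = k/β, variance = k/β², so CV = 1/√k.
CV = SD/mean = 9.9/11.2 = 0.8839, hence k = 1/CV² = 1.28.
Then β = k/mean = 1.28/11.2 = 0.114.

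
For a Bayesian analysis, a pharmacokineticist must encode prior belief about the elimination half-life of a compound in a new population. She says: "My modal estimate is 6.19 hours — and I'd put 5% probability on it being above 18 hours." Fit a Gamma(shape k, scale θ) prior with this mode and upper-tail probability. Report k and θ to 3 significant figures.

k ≈ 3.34, θ ≈ 2.65

Gamma(k,θ) with k>1 has mode (k−1)θ, so θ = 6.19/(k−1).
Need P(X < 18) = 0.95 with θ tied to k this way. Start at k = 2, θ = 6.19: P(X<18) ≈ 0.787.
Too low — raise k to concentrate. Iterating converges to k ≈ 3.34.
Then θ = 6.19/(3.34−1) ≈ 2.65.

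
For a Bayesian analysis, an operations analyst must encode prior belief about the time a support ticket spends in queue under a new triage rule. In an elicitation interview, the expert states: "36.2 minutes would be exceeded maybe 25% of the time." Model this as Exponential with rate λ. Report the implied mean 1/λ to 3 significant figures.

mean ≈ 26.1 minutes

P(T > 36.2) = e^(−λ·36.2) = 0.25, so λ = −ln(0.25)/36.2 = 0.0383.
Mean = 1/λ = 26.1 minutes.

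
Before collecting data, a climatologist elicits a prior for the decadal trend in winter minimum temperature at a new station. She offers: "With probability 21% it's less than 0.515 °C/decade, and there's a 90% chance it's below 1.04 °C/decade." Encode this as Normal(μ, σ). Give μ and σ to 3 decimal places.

μ = 0.718, σ = 0.251

For Normal(μ,σ), the p-quantile is μ + z_p·σ. Here z_{0.21} = -0.8064, z_{0.9} = 1.282.
So 0.515 = μ − 0.8064σ and 1.04 = μ + 1.282σ.
Subtracting: σ = (1.04 − 0.515)/(1.282 − (-0.8064)) = 0.251.
Then μ = 0.515 − (-0.8064)·0.251 = 0.718.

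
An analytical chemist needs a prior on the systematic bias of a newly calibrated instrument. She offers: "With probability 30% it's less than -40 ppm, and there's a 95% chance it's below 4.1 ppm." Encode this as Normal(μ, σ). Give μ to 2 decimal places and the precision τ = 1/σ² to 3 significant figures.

The p-quantile of Normal(μ,σ) is μ + z_p·σ, with z_{0.3} = -0.5244 and z_{0.95} = 1.645.
Eliminate σ: μ = (z₂·x₁ − z₁·x₂)/(z₂ − z₁) = (1.645·-40 − (-0.5244)·4.1)/2.169 = -29.34.
Then σ = (x₂ − x₁)/(z₂ − z₁) = (4.1 − -40)/2.169 = 20.33.
Precision τ = 1/σ² = 1/20.33² = 0.00242.

μ = -29.34, τ = 0.00242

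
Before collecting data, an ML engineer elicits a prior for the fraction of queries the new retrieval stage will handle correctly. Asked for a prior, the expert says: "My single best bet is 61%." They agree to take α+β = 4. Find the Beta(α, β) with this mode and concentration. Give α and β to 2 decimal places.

α = 2.22, β = 1.78

For α,β > 1 the Beta mode is (α−1)/(α+β−2). With α+β = 4, the mode is (α−1)/2.
Set (α−1)/2 = 0.61 → α = 1 + 0.61·2 = 2.22.
β = 4 − α = 1.78.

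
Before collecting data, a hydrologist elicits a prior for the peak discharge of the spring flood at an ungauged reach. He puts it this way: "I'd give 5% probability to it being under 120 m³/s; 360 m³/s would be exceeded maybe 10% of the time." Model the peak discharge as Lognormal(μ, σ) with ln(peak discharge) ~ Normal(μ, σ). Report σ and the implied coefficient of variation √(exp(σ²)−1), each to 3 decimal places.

σ ≈ 0.375, CV ≈ 0.389

If T ~ Lognormal(μ,σ) then ln T ~ Normal(μ,σ), so the p-quantile of ln T is μ + z_p·σ.
ln(120) = 4.787 and ln(360) = 5.886; z_{0.05} = -1.645, z_{0.9} = 1.282.
σ = (5.886 − 4.787)/(1.282 − (-1.645)) = 0.375.
μ = 4.787 − (-1.645)·0.375 = 5.405.
CV = √(exp(σ²)−1) = √(exp(0.1409)−1) = 0.389.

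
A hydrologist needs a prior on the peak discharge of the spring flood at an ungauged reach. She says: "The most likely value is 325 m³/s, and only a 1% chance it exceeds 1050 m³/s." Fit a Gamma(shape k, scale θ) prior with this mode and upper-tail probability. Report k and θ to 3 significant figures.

k ≈ 4.21, θ ≈ 101

Gamma(k,θ) with k>1 has mode (k−1)θ, so θ = 325/(k−1).
Need P(X < 1050) = 0.99 with θ tied to k this way. Start at k = 2, θ = 325: P(X<1050) ≈ 0.833.
Too low — raise k to concentrate. Iterating converges to k ≈ 4.21.
Then θ = 325/(4.21−1) ≈ 101.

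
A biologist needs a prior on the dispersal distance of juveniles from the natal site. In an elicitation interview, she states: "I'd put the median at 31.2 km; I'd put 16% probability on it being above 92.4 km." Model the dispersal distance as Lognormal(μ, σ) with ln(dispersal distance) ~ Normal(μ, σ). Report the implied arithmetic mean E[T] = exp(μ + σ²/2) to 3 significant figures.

If T ~ Lognormal(μ,σ) then ln T ~ Normal(μ,σ), so the p-quantile of ln T is μ + z_p·σ.
ln(31.2) = 3.44 and ln(92.4) = 4.526; z_{0.5} = 0, z_{0.84} = 0.9945.
σ = (4.526 − 3.44)/(0.9945 − (0)) = 1.092.
μ = 3.44 − (0)·1.092 = 3.440.
E[T] = exp(μ + σ²/2) = exp(3.440 + 0.5960) = 56.6 km.

E[T] ≈ 56.6 km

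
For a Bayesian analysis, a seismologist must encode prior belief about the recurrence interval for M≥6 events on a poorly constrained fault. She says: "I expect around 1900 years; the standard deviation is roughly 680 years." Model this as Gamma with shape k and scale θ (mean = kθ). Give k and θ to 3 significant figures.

k ≈ 7.81, θ ≈ 243

For Gamma(k, scale θ): mean = kθ, variance = kθ², so CV = 1/√k.
CV = SD/mean = 680/1900 = 0.3579, hence k = 1/CV² = 7.81.
Then θ = mean/k = 1900/7.81 = 243.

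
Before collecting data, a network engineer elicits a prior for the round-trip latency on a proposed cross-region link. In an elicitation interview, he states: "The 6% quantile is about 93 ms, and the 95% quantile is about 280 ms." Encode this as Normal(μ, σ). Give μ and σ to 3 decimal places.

μ = 183.868, σ = 58.444

The p-quantile of Normal(μ,σ) is μ + z_p·σ, with z_{0.06} = -1.555 and z_{0.95} = 1.645.
Eliminate σ: μ = (z₂·x₁ − z₁·x₂)/(z₂ − z₁) = (1.645·93 − (-1.555)·280)/3.2 = 183.868.
Then σ = (x₂ − x₁)/(z₂ − z₁) = (280 − 93)/3.2 = 58.444.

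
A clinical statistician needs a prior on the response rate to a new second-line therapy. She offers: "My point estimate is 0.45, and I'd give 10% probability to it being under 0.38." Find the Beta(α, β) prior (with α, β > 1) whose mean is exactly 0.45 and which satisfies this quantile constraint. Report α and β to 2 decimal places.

α ≈ 36.90, β ≈ 45.10

With mean 0.45 fixed, write α = 0.45s, β = 0.55s where s = α+β.
Need P(θ < 0.38) = 0.1 under Beta(0.45s, 0.55s). Normal approximation: (q−m)/√(m(1−m)/s) ≈ z_{0.1} = -1.28, so s ≈ 0.45·0.55·(-1.28)²/(0.38−0.45)² = 83.0.
At s = 83.0: P(θ<0.38) ≈ 0.099. Adjusting to match 0.1 gives s ≈ 81.99.
So α = 0.45·81.99 ≈ 36.90, β = 0.55·81.99 ≈ 45.10.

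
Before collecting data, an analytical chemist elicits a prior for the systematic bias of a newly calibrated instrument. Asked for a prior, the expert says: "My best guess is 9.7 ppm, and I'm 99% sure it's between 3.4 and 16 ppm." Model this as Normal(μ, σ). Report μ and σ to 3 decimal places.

μ = 9.700, σ = 2.446

A symmetric 99% interval runs μ ± z·σ with z = 2.576.
Half-width = 6.3, so σ = 6.3/2.576 = 2.446.
μ is the stated best guess, 9.700.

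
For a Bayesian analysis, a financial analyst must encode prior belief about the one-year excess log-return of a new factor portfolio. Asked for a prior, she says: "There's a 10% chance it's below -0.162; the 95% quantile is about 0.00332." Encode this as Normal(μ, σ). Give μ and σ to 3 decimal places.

For Normal(μ,σ), the p-quantile is μ + z_p·σ. Here z_{0.1} = -1.282, z_{0.95} = 1.645.
So -0.162 = μ − 1.282σ and 0.00332 = μ + 1.645σ.
Subtracting: σ = (0.00332 − -0.162)/(1.645 − (-1.282)) = 0.056.
Then μ = -0.162 − (-1.282)·0.056 = -0.090.

μ = -0.090, σ = 0.056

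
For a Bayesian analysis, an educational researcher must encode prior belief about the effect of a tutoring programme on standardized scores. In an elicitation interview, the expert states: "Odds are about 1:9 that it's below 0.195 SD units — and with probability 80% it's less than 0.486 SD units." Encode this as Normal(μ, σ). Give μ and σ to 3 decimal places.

μ = 0.371, σ = 0.137

The p-quantile of Normal(μ,σ) is μ + z_p·σ, with z_{0.1} = -1.282 and z_{0.8} = 0.8416.
Eliminate σ: μ = (z₂·x₁ − z₁·x₂)/(z₂ − z₁) = (0.8416·0.195 − (-1.282)·0.486)/2.123 = 0.371.
Then σ = (x₂ − x₁)/(z₂ − z₁) = (0.486 − 0.195)/2.123 = 0.137.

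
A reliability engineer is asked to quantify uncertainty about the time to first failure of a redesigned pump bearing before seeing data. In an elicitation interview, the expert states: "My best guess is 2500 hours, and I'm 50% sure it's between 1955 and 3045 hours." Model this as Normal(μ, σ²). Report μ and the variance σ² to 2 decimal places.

A symmetric 50% interval runs μ ± z·σ with z = 0.6745.
Half-width = 545, so σ = 545/0.6745 = 808.018 and σ² = 652893.43.
μ is the stated best guess, 2500.00.

μ = 2500.00, σ² = 652893.43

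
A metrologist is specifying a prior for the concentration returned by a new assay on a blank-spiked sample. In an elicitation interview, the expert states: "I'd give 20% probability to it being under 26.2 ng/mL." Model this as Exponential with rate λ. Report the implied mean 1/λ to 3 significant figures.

P(T < 26.2) = 1 − e^(−λ·26.2) = 0.2, so λ = −ln(1−0.2)/26.2 = −ln(0.8)/26.2 = 0.00852.
Mean = 1/λ = 117 ng/mL.

mean ≈ 117 ng/mL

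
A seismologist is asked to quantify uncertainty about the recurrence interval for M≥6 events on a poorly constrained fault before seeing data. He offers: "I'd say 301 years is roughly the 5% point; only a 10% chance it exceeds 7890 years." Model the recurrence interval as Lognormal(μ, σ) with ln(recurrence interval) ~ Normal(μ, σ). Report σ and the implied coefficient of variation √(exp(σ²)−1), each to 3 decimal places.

σ ≈ 1.116, CV ≈ 1.573

If T ~ Lognormal(μ,σ) then ln T ~ Normal(μ,σ), so the p-quantile of ln T is μ + z_p·σ.
ln(301) = 5.707 and ln(7890) = 8.973; z_{0.05} = -1.645, z_{0.9} = 1.282.
σ = (8.973 − 5.707)/(1.282 − (-1.645)) = 1.116.
μ = 5.707 − (-1.645)·1.116 = 7.543.
CV = √(exp(σ²)−1) = √(exp(1.2457)−1) = 1.573.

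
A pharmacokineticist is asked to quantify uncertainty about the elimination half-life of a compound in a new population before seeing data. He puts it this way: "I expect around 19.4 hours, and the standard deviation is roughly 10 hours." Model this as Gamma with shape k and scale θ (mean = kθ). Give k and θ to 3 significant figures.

For Gamma(k, scale θ): mean = kθ, variance = kθ², so CV = 1/√k.
CV = SD/mean = 10/19.4 = 0.5155, hence k = 1/CV² = 3.76.
Then θ = mean/k = 19.4/3.76 = 5.15.

k ≈ 3.76, θ ≈ 5.15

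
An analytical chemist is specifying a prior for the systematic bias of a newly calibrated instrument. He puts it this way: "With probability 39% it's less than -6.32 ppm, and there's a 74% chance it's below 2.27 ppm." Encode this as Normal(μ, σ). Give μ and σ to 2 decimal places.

μ = -3.72, σ = 9.31

The p-quantile of Normal(μ,σ) is μ + z_p·σ, with z_{0.39} = -0.2793 and z_{0.74} = 0.6433.
Eliminate σ: μ = (z₂·x₁ − z₁·x₂)/(z₂ − z₁) = (0.6433·-6.32 − (-0.2793)·2.27)/0.9227 = -3.72.
Then σ = (x₂ − x₁)/(z₂ − z₁) = (2.27 − -6.32)/0.9227 = 9.31.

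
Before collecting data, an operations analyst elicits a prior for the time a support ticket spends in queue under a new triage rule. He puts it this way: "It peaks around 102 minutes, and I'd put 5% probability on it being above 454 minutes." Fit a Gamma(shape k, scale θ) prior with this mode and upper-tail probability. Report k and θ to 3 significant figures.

k ≈ 2.1, θ ≈ 92.5

Gamma(k,θ) with k>1 has mode (k−1)θ, so θ = 102/(k−1).
Need P(X < 454) = 0.95 with θ tied to k this way. Start at k = 2, θ = 102: P(X<454) ≈ 0.936.
Too low — raise k to concentrate. Iterating converges to k ≈ 2.1.
Then θ = 102/(2.1−1) ≈ 92.5.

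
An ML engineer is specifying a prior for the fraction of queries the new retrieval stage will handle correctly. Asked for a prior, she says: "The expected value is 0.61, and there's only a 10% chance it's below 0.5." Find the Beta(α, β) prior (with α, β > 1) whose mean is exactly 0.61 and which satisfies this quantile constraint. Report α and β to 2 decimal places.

α ≈ 20.00, β ≈ 12.79

With mean 0.61 fixed, write α = 0.61s, β = 0.39s where s = α+β.
Need P(θ < 0.5) = 0.1 under Beta(0.61s, 0.39s). Normal approximation: (q−m)/√(m(1−m)/s) ≈ z_{0.1} = -1.28, so s ≈ 0.61·0.39·(-1.28)²/(0.5−0.61)² = 32.3.
At s = 32.3: P(θ<0.5) ≈ 0.102. Adjusting to match 0.1 gives s ≈ 32.79.
So α = 0.61·32.79 ≈ 20.00, β = 0.39·32.79 ≈ 12.79.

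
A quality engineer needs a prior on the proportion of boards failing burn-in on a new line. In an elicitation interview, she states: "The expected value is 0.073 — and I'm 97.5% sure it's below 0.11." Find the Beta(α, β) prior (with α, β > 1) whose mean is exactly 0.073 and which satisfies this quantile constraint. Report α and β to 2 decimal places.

α ≈ 16.69, β ≈ 211.99

With mean 0.073 fixed, write α = 0.073s, β = 0.927s where s = α+β.
Need P(θ < 0.11) = 0.975 under Beta(0.073s, 0.927s). Normal approximation: (q−m)/√(m(1−m)/s) ≈ z_{0.975} = 1.96, so s ≈ 0.073·0.927·(1.96)²/(0.11−0.073)² = 189.9.
At s = 189.9: P(θ<0.11) ≈ 0.964. Adjusting to match 0.975 gives s ≈ 228.68.
So α = 0.073·228.68 ≈ 16.69, β = 0.927·228.68 ≈ 211.99.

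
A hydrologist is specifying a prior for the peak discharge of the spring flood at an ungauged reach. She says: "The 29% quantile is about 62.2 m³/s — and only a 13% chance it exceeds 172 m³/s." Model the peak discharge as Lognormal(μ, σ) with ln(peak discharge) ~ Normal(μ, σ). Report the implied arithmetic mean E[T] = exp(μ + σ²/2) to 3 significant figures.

E[T] ≈ 104 m³/s

If T ~ Lognormal(μ,σ) then ln T ~ Normal(μ,σ), so the p-quantile of ln T is μ + z_p·σ.
ln(62.2) = 4.13 and ln(172) = 5.147; z_{0.29} = -0.5534, z_{0.87} = 1.126.
σ = (5.147 − 4.13)/(1.126 − (-0.5534)) = 0.606.
μ = 4.13 − (-0.5534)·0.606 = 4.465.
E[T] = exp(μ + σ²/2) = exp(4.465 + 0.1833) = 104 m³/s.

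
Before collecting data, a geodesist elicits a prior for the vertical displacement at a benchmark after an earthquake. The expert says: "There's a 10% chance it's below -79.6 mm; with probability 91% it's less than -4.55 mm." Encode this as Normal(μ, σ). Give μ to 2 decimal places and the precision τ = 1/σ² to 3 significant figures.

For Normal(μ,σ), the p-quantile is μ + z_p·σ. Here z_{0.1} = -1.282, z_{0.91} = 1.341.
So -79.6 = μ − 1.282σ and -4.55 = μ + 1.341σ.
Subtracting: σ = (-4.55 − -79.6)/(1.341 − (-1.282)) = 28.62.
Then μ = -79.6 − (-1.282)·28.62 = -42.92.
Precision τ = 1/σ² = 1/28.62² = 0.00122.

μ = -42.92, τ = 0.00122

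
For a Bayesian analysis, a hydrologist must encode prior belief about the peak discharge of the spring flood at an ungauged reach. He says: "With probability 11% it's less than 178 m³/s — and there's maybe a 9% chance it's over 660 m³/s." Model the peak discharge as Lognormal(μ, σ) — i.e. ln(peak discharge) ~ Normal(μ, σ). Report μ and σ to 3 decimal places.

μ ≈ 5.808, σ ≈ 0.510

If T ~ Lognormal(μ,σ) then ln T ~ Normal(μ,σ), so the p-quantile of ln T is μ + z_p·σ.
ln(178) = 5.182 and ln(660) = 6.492; z_{0.11} = -1.227, z_{0.91} = 1.341.
σ = (6.492 − 5.182)/(1.341 − (-1.227)) = 0.510.
μ = 5.182 − (-1.227)·0.510 = 5.808.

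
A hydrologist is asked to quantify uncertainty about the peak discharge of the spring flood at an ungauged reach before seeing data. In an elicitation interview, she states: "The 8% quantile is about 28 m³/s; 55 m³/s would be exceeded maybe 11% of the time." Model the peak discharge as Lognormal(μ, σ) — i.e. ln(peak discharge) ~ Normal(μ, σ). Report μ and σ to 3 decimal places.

If T ~ Lognormal(μ,σ) then ln T ~ Normal(μ,σ), so the p-quantile of ln T is μ + z_p·σ.
ln(28) = 3.332 and ln(55) = 4.007; z_{0.08} = -1.405, z_{0.89} = 1.227.
σ = (4.007 − 3.332)/(1.227 − (-1.405)) = 0.257.
μ = 3.332 − (-1.405)·0.257 = 3.693.

μ ≈ 3.693, σ ≈ 0.257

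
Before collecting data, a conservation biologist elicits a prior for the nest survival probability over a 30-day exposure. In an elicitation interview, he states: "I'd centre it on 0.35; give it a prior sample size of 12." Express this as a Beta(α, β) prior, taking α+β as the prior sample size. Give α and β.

α = 4.2, β = 7.8

Under the effective-sample-size interpretation, Beta(α, β) has prior mean α/(α+β) and prior sample size α+β.
So α+β = 12 and α/(α+β) = 0.35, giving α = 0.35·12 = 4.2 and β = 12 − 4.2 = 7.8.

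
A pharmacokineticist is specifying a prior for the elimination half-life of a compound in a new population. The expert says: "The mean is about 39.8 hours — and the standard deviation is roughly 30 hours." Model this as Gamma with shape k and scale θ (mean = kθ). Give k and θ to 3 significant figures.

k ≈ 1.76, θ ≈ 22.6

For Gamma(k, scale θ): mean = kθ, variance = kθ², so CV = 1/√k.
CV = SD/mean = 30/39.8 = 0.7538, hence k = 1/CV² = 1.76.
Then θ = mean/k = 39.8/1.76 = 22.6.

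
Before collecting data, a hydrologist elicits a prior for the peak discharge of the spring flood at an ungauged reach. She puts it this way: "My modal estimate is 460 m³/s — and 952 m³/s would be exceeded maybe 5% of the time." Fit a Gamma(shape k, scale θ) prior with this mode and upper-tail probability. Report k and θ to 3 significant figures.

Gamma(k,θ) with k>1 has mode (k−1)θ, so θ = 460/(k−1).
Need P(X < 952) = 0.95 with θ tied to k this way. Start at k = 2, θ = 460: P(X<952) ≈ 0.612.
Too low — raise k to concentrate. Iterating converges to k ≈ 6.23.
Then θ = 460/(6.23−1) ≈ 88.

k ≈ 6.23, θ ≈ 88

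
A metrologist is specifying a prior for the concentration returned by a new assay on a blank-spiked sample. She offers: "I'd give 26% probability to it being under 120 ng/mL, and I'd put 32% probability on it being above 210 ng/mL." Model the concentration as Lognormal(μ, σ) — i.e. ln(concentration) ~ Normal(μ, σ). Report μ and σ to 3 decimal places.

μ ≈ 5.112, σ ≈ 0.504

If T ~ Lognormal(μ,σ) then ln T ~ Normal(μ,σ), so the p-quantile of ln T is μ + z_p·σ.
ln(120) = 4.787 and ln(210) = 5.347; z_{0.26} = -0.6433, z_{0.68} = 0.4677.
σ = (5.347 − 4.787)/(0.4677 − (-0.6433)) = 0.504.
μ = 4.787 − (-0.6433)·0.504 = 5.112.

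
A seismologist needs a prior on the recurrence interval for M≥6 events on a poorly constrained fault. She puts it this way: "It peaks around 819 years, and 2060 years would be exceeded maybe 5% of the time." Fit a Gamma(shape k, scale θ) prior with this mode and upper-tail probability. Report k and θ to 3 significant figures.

Gamma(k,θ) with k>1 has mode (k−1)θ, so θ = 819/(k−1).
Need P(X < 2060) = 0.95 with θ tied to k this way. Start at k = 2, θ = 819: P(X<2060) ≈ 0.716.
Too low — raise k to concentrate. Iterating converges to k ≈ 4.19.
Then θ = 819/(4.19−1) ≈ 257.

k ≈ 4.19, θ ≈ 257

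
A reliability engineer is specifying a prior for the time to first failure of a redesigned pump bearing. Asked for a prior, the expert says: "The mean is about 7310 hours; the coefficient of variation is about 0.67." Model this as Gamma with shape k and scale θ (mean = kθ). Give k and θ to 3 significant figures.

For Gamma(k, scale θ): mean = kθ, variance = kθ², so CV = 1/√k.
CV = 0.67, hence k = 1/CV² = 2.23.
Then θ = mean/k = 7310/2.23 = 3280.

k ≈ 2.23, θ ≈ 3280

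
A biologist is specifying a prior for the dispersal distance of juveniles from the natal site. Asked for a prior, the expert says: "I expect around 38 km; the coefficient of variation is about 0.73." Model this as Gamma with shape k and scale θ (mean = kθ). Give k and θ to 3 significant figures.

k ≈ 1.88, θ ≈ 20.3

For Gamma(k, scale θ): mean = kθ, variance = kθ², so CV = 1/√k.
CV = 0.73, hence k = 1/CV² = 1.88.
Then θ = mean/k = 38/1.88 = 20.3.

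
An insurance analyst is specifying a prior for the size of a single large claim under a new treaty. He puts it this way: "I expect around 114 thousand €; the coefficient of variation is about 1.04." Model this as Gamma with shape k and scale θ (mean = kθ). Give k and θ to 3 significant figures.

k ≈ 0.925, θ ≈ 123

For Gamma(k, scale θ): mean = kθ, variance = kθ², so CV = 1/√k.
CV = 1.04, hence k = 1/CV² = 0.925.
Then θ = mean/k = 114/0.925 = 123.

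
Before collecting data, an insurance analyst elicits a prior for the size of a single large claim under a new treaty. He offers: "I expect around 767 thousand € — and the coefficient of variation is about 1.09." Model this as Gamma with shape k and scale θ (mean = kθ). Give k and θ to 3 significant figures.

k ≈ 0.842, θ ≈ 911

For Gamma(k, scale θ): mean = kθ, variance = kθ², so CV = 1/√k.
CV = 1.09, hence k = 1/CV² = 0.842.
Then θ = mean/k = 767/0.842 = 911.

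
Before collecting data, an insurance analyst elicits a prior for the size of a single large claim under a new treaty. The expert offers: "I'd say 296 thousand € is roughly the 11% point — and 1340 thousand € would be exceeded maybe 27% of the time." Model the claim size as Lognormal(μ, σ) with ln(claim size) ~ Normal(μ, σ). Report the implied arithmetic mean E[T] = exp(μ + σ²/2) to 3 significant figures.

E[T] ≈ 1130 thousand €

If T ~ Lognormal(μ,σ) then ln T ~ Normal(μ,σ), so the p-quantile of ln T is μ + z_p·σ.
ln(296) = 5.69 and ln(1340) = 7.2; z_{0.11} = -1.227, z_{0.73} = 0.6128.
σ = (7.2 − 5.69)/(0.6128 − (-1.227)) = 0.821.
μ = 5.69 − (-1.227)·0.821 = 6.697.
E[T] = exp(μ + σ²/2) = exp(6.697 + 0.3370) = 1130 thousand €.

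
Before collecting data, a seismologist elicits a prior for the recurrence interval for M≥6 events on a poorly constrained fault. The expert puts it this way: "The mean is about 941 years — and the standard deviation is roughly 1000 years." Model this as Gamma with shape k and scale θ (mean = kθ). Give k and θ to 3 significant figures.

k ≈ 0.885, θ ≈ 1060

For Gamma(k, scale θ): mean = kθ, variance = kθ², so CV = 1/√k.
CV = SD/mean = 1000/941 = 1.063, hence k = 1/CV² = 0.885.
Then θ = mean/k = 941/0.885 = 1060.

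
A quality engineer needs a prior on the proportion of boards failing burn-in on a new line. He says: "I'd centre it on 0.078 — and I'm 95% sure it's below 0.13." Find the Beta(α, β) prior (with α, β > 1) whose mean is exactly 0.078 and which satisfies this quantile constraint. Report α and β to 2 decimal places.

With mean 0.078 fixed, write α = 0.078s, β = 0.922s where s = α+β.
Need P(θ < 0.13) = 0.95 under Beta(0.078s, 0.922s). Normal approximation: (q−m)/√(m(1−m)/s) ≈ z_{0.95} = 1.64, so s ≈ 0.078·0.922·(1.64)²/(0.13−0.078)² = 72.0.
At s = 72.0: P(θ<0.13) ≈ 0.935. Adjusting to match 0.95 gives s ≈ 86.81.
So α = 0.078·86.81 ≈ 6.77, β = 0.922·86.81 ≈ 80.04.

α ≈ 6.77, β ≈ 80.04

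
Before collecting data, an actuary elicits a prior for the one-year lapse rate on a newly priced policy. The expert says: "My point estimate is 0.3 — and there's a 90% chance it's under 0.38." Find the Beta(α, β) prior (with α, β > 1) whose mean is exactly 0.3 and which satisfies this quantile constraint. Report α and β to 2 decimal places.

With mean 0.3 fixed, write α = 0.3s, β = 0.7s where s = α+β.
Need P(θ < 0.38) = 0.9 under Beta(0.3s, 0.7s). Normal approximation: (q−m)/√(m(1−m)/s) ≈ z_{0.9} = 1.28, so s ≈ 0.3·0.7·(1.28)²/(0.38−0.3)² = 53.9.
At s = 53.9: P(θ<0.38) ≈ 0.897. Adjusting to match 0.9 gives s ≈ 55.53.
So α = 0.3·55.53 ≈ 16.66, β = 0.7·55.53 ≈ 38.87.

α ≈ 16.66, β ≈ 38.87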